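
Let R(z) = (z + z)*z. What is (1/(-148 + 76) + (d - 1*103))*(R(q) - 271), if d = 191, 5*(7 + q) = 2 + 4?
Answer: -6452831/360 ≈ -17925.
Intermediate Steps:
q = -29/5 (q = -7 + (2 + 4)/5 = -7 + (1/5)*6 = -7 + 6/5 = -29/5 ≈ -5.8000)
R(z) = 2*z**2 (R(z) = (2*z)*z = 2*z**2)
(1/(-148 + 76) + (d - 1*103))*(R(q) - 271) = (1/(-148 + 76) + (191 - 1*103))*(2*(-29/5)**2 - 271) = (1/(-72) + (191 - 103))*(2*(841/25) - 271) = (-1/72 + 88)*(1682/25 - 271) = (6335/72)*(-5093/25) = -6452831/360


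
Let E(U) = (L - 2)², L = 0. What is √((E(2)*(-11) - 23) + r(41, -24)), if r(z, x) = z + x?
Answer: 5*I*√2 ≈ 7.0711*I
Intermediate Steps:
E(U) = 4 (E(U) = (0 - 2)² = (-2)² = 4)
r(z, x) = x + z
√((E(2)*(-11) - 23) + r(41, -24)) = √((4*(-11) - 23) + (-24 + 41)) = √((-44 - 23) + 17) = √(-67 + 17) = √(-50) = 5*I*√2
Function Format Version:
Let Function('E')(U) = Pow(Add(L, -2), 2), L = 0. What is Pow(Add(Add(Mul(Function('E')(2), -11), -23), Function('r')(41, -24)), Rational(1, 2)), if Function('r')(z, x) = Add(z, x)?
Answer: Mul(5, I, Pow(2, Rational(1, 2))) ≈ Mul(7.0711, I)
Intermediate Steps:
Function('E')(U) = 4 (Function('E')(U) = Pow(Add(0, -2), 2) = Pow(-2, 2) = 4)
Function('r')(z, x) = Add(x, z)
Pow(Add(Add(Mul(Function('E')(2), -11), -23), Function('r')(41, -24)), Rational(1, 2)) = Pow(Add(Add(Mul(4, -11), -23), Add(-24, 41)), Rational(1, 2)) = Pow(Add(Add(-44, -23), 17), Rational(1, 2)) = Pow(Add(-67, 17), Rational(1, 2)) = Pow(-50, Rational(1, 2)) = Mul(5, I, Pow(2, Rational(1, 2)))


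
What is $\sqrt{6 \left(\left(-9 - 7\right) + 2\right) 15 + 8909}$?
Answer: $\sqrt{7649} \approx 87.458$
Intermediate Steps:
$\sqrt{6 \left(\left(-9 - 7\right) + 2\right) 15 + 8909} = \sqrt{6 \left(-16 + 2\right) 15 + 8909} = \sqrt{6 \left(-14\right) 15 + 8909} = \sqrt{\left(-84\right) 15 + 8909} = \sqrt{-1260 + 8909} = \sqrt{7649}$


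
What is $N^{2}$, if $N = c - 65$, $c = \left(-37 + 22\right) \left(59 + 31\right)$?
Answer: $2002225$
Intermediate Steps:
$c = -1350$ ($c = \left(-15\right) 90 = -1350$)
$N = -1415$ ($N = -1350 - 65 = -1415$)
$N^{2} = \left(-1415\right)^{2} = 2002225$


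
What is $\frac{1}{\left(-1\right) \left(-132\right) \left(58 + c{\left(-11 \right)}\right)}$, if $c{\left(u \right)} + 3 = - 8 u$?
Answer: $\frac{1}{18876} \approx 5.2977 \cdot 10^{-5}$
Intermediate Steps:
$c{\left(u \right)} = -3 - 8 u$
$\frac{1}{\left(-1\right) \left(-132\right) \left(58 + c{\left(-11 \right)}\right)} = \frac{1}{\left(-1\right) \left(-132\right) \left(58 - -85\right)} = \frac{1}{132 \left(58 + \left(-3 + 88\right)\right)} = \frac{1}{132 \left(58 + 85\right)} = \frac{1}{132 \cdot 143} = \frac{1}{18876}$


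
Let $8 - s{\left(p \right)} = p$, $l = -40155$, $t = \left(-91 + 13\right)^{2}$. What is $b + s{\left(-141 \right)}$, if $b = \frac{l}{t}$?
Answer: $\frac{288787}{2028} \approx 142.4$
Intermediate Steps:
$t = 6084$ ($t = \left(-78\right)^{2} = 6084$)
$b = - \frac{13385}{2028}$ ($b = - \frac{40155}{6084} = \left(-40155\right) \frac{1}{6084} = - \frac{13385}{2028} \approx -6.6001$)
$s{\left(p \right)} = 8 - p$
$b + s{\left(-141 \right)} = - \frac{13385}{2028} + \left(8 - -141\right) = - \frac{13385}{2028} + \left(8 + 141\right) = - \frac{13385}{2028} + 149 = \frac{288787}{2028}$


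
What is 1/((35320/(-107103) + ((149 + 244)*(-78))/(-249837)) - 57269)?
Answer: -8919430737/510808725913079 ≈ -1.7461e-5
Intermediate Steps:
1/((35320/(-107103) + ((149 + 244)*(-78))/(-249837)) - 57269) = 1/((35320*(-1/107103) + (393*(-78))*(-1/249837)) - 57269) = 1/((-35320/107103 - 30654*(-1/249837)) - 57269) = 1/((-35320/107103 + 10218/83279) - 57269) = 1/(-1847035826/8919430737 - 57269) = 1/(-510808725913079/8919430737) = -8919430737/510808725913079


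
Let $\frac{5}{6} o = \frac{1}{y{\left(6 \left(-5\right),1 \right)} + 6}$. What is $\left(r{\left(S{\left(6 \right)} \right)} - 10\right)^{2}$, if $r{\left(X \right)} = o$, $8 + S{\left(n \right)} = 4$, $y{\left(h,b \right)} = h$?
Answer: $\frac{40401}{400} \approx 101.0$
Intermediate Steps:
$S{\left(n \right)} = -4$ ($S{\left(n \right)} = -8 + 4 = -4$)
$o = - \frac{1}{20}$ ($o = \frac{6}{5 \left(6 \left(-5\right) + 6\right)} = \frac{6}{5 \left(-30 + 6\right)} = \frac{6}{5 \left(-24\right)} = \frac{6}{5} \left(- \frac{1}{24}\right) = - \frac{1}{20} \approx -0.05$)
$r{\left(X \right)} = - \frac{1}{20}$
$\left(r{\left(S{\left(6 \right)} \right)} - 10\right)^{2} = \left(- \frac{1}{20} - 10\right)^{2} = \left(- \frac{201}{20}\right)^{2} = \frac{40401}{400}$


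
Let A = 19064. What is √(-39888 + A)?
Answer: 2*I*√5206 ≈ 144.31*I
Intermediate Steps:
√(-39888 + A) = √(-39888 + 19064) = √(-20824) = 2*I*√5206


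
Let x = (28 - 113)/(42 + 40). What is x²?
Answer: 7225/6724 ≈ 1.0745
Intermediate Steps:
x = -85/82 ≈ -1.0366
x² = (-85/82)² = 7225/6724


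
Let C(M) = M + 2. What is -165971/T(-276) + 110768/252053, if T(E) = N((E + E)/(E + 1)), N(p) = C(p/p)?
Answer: -41833156159/756159 ≈ -55323.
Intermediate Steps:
C(M) = 2 + M
N(p) = 3 (N(p) = 2 + p/p = 2 + 1 = 3)
T(E) = 3
-165971/T(-276) + 110768/252053 = -165971/3 + 110768/252053 = -41833156159/756159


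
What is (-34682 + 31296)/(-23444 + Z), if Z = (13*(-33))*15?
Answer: 3386/29879 ≈ 0.11332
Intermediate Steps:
Z = -6435 (Z = -429*15 = -6435)
(-34682 + 31296)/(-23444 + Z) = (-34682 + 31296)/(-23444 - 6435) = -3386/(-29879) = -3386*(-1/29879) = 3386/29879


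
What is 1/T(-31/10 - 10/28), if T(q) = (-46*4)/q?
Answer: 121/6440 ≈ 0.018789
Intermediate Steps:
T(q) = -184/q
1/T(-31/10 - 10/28) = 1/(-184/(-31/10 - 10/28)) = 1/(-184/(-31*⅒ - 10*1/28)) = 1/(-184/(-31/10 - 5/14)) = 1/(-184/(-121/35)) = 1/(-184*(-35/121)) = 1/(6440/121) = 121/6440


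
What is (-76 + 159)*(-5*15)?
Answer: -6225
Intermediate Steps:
(-76 + 159)*(-5*15) = 83*(-75) = -6225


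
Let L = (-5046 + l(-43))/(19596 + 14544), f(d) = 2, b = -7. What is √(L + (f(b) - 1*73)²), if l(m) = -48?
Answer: √163203089290/5690 ≈ 70.999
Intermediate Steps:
L = -849/5690 (L = (-5046 - 48)/(19596 + 14544) = -5094/34140 = -5094*1/34140 = -849/5690 ≈ -0.14921)
√(L + (f(b) - 1*73)²) = √(-849/5690 + (2 - 1*73)²) = √(-849/5690 + (2 - 73)²) = √(-849/5690 + (-71)²) = √(-849/5690 + 5041) = √(28682441/5690) = √163203089290/5690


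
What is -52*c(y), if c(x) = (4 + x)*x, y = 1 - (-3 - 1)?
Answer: -2340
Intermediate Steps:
y = 5 (y = 1 - 1*(-4) = 1 + 4 = 5)
c(x) = x*(4 + x)
-52*c(y) = -260*(4 + 5) = -260*9 = -52*45 = -2340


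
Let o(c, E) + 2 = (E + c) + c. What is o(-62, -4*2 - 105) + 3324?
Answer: 3085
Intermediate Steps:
o(c, E) = -2 + E + 2*c (o(c, E) = -2 + ((E + c) + c) = -2 + (E + 2*c) = -2 + E + 2*c)
o(-62, -4*2 - 105) + 3324 = (-2 + (-4*2 - 105) + 2*(-62)) + 3324 = (-2 + (-8 - 105) - 124) + 3324 = (-2 - 113 - 124) + 3324 = -239 + 3324 = 3085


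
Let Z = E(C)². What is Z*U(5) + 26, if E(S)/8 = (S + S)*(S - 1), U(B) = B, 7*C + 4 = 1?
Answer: 1214426/2401 ≈ 505.80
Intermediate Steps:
C = -3/7 (C = -4/7 + (⅐)*1 = -4/7 + ⅐ = -3/7 ≈ -0.42857)
E(S) = 16*S*(-1 + S) (E(S) = 8*((S + S)*(S - 1)) = 8*((2*S)*(-1 + S)) = 8*(2*S*(-1 + S)) = 16*S*(-1 + S))
Z = 230400/2401 (Z = (16*(-3/7)*(-1 - 3/7))² = (16*(-3/7)*(-10/7))² = (480/49)² = 230400/2401 ≈ 95.960)
Z*U(5) + 26 = (230400/2401)*5 + 26 = 1152000/2401 + 26 = 1214426/2401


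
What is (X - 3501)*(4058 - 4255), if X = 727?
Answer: 546478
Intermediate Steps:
(X - 3501)*(4058 - 4255) = (727 - 3501)*(4058 - 4255) = -2774*(-197) = 546478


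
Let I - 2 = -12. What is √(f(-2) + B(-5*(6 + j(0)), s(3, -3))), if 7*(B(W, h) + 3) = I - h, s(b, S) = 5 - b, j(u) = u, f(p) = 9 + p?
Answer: 4*√7/7 ≈ 1.5119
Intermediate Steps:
I = -10 (I = 2 - 12 = -10)
B(W, h) = -31/7 - h/7 (B(W, h) = -3 + (-10 - h)/7 = -3 + (-10/7 - h/7) = -31/7 - h/7)
√(f(-2) + B(-5*(6 + j(0)), s(3, -3))) = √((9 - 2) + (-31/7 - (5 - 1*3)/7)) = √(7 + (-31/7 - (5 - 3)/7)) = √(7 + (-31/7 - ⅐*2)) = √(7 + (-31/7 - 2/7)) = √(7 - 33/7) = √(16/7) = 4*√7/7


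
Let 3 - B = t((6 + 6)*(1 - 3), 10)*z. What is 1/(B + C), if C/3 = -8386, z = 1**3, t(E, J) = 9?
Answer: -1/25164 ≈ -3.9739e-5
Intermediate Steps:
z = 1
C = -25158 (C = 3*(-8386) = -25158)
B = -6 (B = 3 - 9 = -6)
1/(B + C) = 1/(-6 - 25158) = 1/(-25164) = -1/25164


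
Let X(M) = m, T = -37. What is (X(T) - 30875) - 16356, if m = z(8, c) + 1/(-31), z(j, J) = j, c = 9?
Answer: -1463914/31 ≈ -47223.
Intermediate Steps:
m = 247/31 (m = 8 + 1/(-31) = 8 - 1/31 = 247/31 ≈ 7.9677)
X(M) = 247/31
(X(T) - 30875) - 16356 = (247/31 - 30875) - 16356 = -956878/31 - 16356 = -1463914/31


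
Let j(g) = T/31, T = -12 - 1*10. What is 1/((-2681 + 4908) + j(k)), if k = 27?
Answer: 31/69015 ≈ 0.00044918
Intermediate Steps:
T = -22 (T = -12 - 10 = -22)
j(g) = -22/31
1/((-2681 + 4908) + j(k)) = 1/((-2681 + 4908) - 22/31) = 1/(2227 - 22/31) = 1/(69015/31) = 31/69015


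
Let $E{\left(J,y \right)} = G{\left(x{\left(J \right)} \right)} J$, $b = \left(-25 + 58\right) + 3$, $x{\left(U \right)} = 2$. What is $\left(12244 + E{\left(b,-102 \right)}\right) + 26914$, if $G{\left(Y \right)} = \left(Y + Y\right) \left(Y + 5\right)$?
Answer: $40166$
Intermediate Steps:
$G{\left(Y \right)} = 2 Y \left(5 + Y\right)$
$b = 36$ ($b = 33 + 3 = 36$)
$E{\left(J,y \right)} = 28 J$ ($E{\left(J,y \right)} = 2 \cdot 2 \left(5 + 2\right) J = 2 \cdot 2 \cdot 7 J = 28 J$)
$\left(12244 + E{\left(b,-102 \right)}\right) + 26914 = \left(12244 + 28 \cdot 36\right) + 26914 = \left(12244 + 1008\right) + 26914 = 13252 + 26914 = 40166$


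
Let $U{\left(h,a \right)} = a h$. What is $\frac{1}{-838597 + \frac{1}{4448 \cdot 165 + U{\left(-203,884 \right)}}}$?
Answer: $- \frac{554468}{464975201395} \approx -1.1925 \cdot 10^{-6}$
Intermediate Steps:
$\frac{1}{-838597 + \frac{1}{4448 \cdot 165 + U{\left(-203,884 \right)}}} = \frac{1}{-838597 + \frac{1}{4448 \cdot 165 + 884 \left(-203\right)}} = \frac{1}{-838597 + \frac{1}{733920 - 179452}} = \frac{1}{-838597 + \frac{1}{554468}} = \frac{1}{- \frac{464975201395}{554468}} = - \frac{554468}{464975201395}$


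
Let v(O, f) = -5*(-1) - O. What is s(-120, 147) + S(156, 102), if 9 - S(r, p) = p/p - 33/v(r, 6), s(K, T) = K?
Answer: -16945/151 ≈ -112.22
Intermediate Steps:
v(O, f) = 5 - O
S(r, p) = 8 + 33/(5 - r) (S(r, p) = 9 - (p/p - 33/(5 - r)) = 9 - (1 - 33/(5 - r)) = 9 + (-1 + 33/(5 - r)) = 8 + 33/(5 - r))
s(-120, 147) + S(156, 102) = -120 + (-73 + 8*156)/(-5 + 156) = -120 + (-73 + 1248)/151 = -120 + (1/151)*1175 = -120 + 1175/151 = -16945/151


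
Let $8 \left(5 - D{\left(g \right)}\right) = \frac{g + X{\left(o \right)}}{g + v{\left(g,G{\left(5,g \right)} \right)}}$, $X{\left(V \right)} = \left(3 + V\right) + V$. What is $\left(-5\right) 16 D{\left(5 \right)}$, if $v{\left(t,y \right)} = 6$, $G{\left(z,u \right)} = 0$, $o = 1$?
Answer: $- \frac{4300}{11} \approx -390.91$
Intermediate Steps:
$X{\left(V \right)} = 3 + 2 V$
$D{\left(g \right)} = 5 - \frac{5 + g}{8 \left(6 + g\right)}$ ($D{\left(g \right)} = 5 - \frac{\left(g + \left(3 + 2 \cdot 1\right)\right) \frac{1}{g + 6}}{8} = 5 - \frac{\left(g + \left(3 + 2\right)\right) \frac{1}{6 + g}}{8} = 5 - \frac{\left(g + 5\right) \frac{1}{6 + g}}{8} = 5 - \frac{\left(5 + g\right) \frac{1}{6 + g}}{8} = 5 - \frac{\frac{1}{6 + g} \left(5 + g\right)}{8} = 5 - \frac{5 + g}{8 \left(6 + g\right)}$)
$\left(-5\right) 16 D{\left(5 \right)} = \left(-5\right) 16 \frac{235 + 39 \cdot 5}{8 \left(6 + 5\right)} = - 80 \frac{235 + 195}{8 \cdot 11} = - 80 \cdot \frac{1}{8} \cdot \frac{1}{11} \cdot 430 = \left(-80\right) \frac{215}{44} = - \frac{4300}{11}$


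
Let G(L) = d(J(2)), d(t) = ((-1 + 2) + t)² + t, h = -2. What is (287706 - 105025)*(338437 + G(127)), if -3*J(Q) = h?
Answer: 556439749484/9 ≈ 6.1827e+10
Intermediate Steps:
J(Q) = ⅔ (J(Q) = -⅓*(-2) = ⅔)
d(t) = t + (1 + t)² (d(t) = (1 + t)² + t = t + (1 + t)²)
G(L) = 31/9 (G(L) = ⅔ + (1 + ⅔)² = ⅔ + (5/3)² = ⅔ + 25/9 = 31/9)
(287706 - 105025)*(338437 + G(127)) = (287706 - 105025)*(338437 + 31/9) = 182681*(3045964/9) = 556439749484/9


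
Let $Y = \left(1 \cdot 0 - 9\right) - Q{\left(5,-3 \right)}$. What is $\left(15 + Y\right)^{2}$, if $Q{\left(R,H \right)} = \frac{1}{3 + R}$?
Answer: $\frac{2209}{64} \approx 34.516$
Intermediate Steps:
$Y = - \frac{73}{8}$ ($Y = \left(1 \cdot 0 - 9\right) - \frac{1}{3 + 5} = \left(0 - 9\right) - \frac{1}{8} = -9 - \frac{1}{8} = - \frac{73}{8} \approx -9.125$)
$\left(15 + Y\right)^{2} = \left(15 - \frac{73}{8}\right)^{2} = \left(\frac{47}{8}\right)^{2} = \frac{2209}{64}$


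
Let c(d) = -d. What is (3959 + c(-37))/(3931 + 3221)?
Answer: 333/596 ≈ 0.55872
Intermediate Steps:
(3959 + c(-37))/(3931 + 3221) = (3959 - 1*(-37))/(3931 + 3221) = (3959 + 37)/7152 = 3996*(1/7152) = 333/596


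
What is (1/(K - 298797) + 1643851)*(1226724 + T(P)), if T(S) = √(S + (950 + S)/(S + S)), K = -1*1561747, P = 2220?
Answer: 937970686467834183/465136 + 1019485704981*√109445667/137680256 ≈ 2.0166e+12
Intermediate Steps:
K = -1561747
T(S) = √(S + (950 + S)/(2*S)) (T(S) = √(S + (950 + S)/((2*S))) = √(S + (950 + S)*(1/(2*S))) = √(S + (950 + S)/(2*S)))
(1/(K - 298797) + 1643851)*(1226724 + T(P)) = (1/(-1561747 - 298797) + 1643851)*(1226724 + √(2 + 4*2220 + 1900/2220)/2) = (1/(-1860544) + 1643851)*(1226724 + √(2 + 8880 + 1900*(1/2220))/2) = (-1/1860544 + 1643851)*(1226724 + √(2 + 8880 + 95/111)/2) = 3058457114943*(1226724 + √(985997/111)/2)/1860544 = 3058457114943*(1226724 + (√109445667/111)/2)/1860544 = 3058457114943*(1226724 + √109445667/222)/1860544 = 937970686467834183/465136 + 1019485704981*√109445667/137680256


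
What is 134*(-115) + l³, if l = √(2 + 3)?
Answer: -15410 + 5*√5 ≈ -15399.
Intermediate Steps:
l = √5 ≈ 2.2361
134*(-115) + l³ = 134*(-115) + (√5)³ = -15410 + 5*√5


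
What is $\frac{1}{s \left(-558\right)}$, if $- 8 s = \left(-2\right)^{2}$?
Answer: $\frac{1}{279} \approx 0.0035842$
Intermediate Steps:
$s = - \frac{1}{2}$ ($s = - \frac{\left(-2\right)^{2}}{8} = \left(- \frac{1}{8}\right) 4 = - \frac{1}{2} \approx -0.5$)
$\frac{1}{s \left(-558\right)} = \frac{1}{\left(- \frac{1}{2}\right) \left(-558\right)} = \frac{1}{279}$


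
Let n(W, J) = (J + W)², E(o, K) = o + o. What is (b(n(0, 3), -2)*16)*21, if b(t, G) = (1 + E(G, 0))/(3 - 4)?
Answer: 1008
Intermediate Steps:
E(o, K) = 2*o
b(t, G) = -1 - 2*G (b(t, G) = (1 + 2*G)/(3 - 4) = (1 + 2*G)/(-1) = (1 + 2*G)*(-1) = -1 - 2*G)
(b(n(0, 3), -2)*16)*21 = ((-1 - 2*(-2))*16)*21 = ((-1 + 4)*16)*21 = (3*16)*21 = 48*21 = 1008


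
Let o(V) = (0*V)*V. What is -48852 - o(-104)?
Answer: -48852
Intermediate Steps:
o(V) = 0 (o(V) = 0*V = 0)
-48852 - o(-104) = -48852 - 1*0 = -48852 + 0 = -48852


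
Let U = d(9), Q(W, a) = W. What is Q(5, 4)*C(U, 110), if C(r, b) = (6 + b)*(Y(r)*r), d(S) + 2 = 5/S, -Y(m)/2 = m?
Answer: -196040/81 ≈ -2420.2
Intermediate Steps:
Y(m) = -2*m
d(S) = -2 + 5/S
U = -13/9 (U = -2 + 5/9 = -13/9 ≈ -1.4444)
C(r, b) = -2*r²*(6 + b) (C(r, b) = (6 + b)*((-2*r)*r) = (6 + b)*(-2*r²) = -2*r²*(6 + b))
Q(5, 4)*C(U, 110) = 5*(2*(-13/9)²*(-6 - 1*110)) = 5*(2*(169/81)*(-6 - 110)) = 5*(2*(169/81)*(-116)) = 5*(-39208/81) = -196040/81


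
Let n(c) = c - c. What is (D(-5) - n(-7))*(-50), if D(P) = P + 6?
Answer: -50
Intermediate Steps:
n(c) = 0
D(P) = 6 + P
(D(-5) - n(-7))*(-50) = ((6 - 5) - 1*0)*(-50) = (1 + 0)*(-50) = 1*(-50) = -50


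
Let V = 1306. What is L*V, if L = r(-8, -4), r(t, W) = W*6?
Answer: -31344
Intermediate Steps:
r(t, W) = 6*W
L = -24 (L = 6*(-4) = -24)
L*V = -24*1306 = -31344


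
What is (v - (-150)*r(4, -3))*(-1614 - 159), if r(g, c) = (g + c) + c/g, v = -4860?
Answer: 17100585/2 ≈ 8.5503e+6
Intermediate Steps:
r(g, c) = c + g + c/g (r(g, c) = (c + g) + c/g = c + g + c/g)
(v - (-150)*r(4, -3))*(-1614 - 159) = (-4860 - (-150)*(-3 + 4 - 3/4))*(-1614 - 159) = (-4860 - (-150)*(-3 + 4 - 3*¼))*(-1773) = (-4860 - (-150)*(-3 + 4 - ¾))*(-1773) = (-4860 - (-150)/4)*(-1773) = (-4860 - 75*(-½))*(-1773) = (-4860 + 75/2)*(-1773) = -9645/2*(-1773) = 17100585/2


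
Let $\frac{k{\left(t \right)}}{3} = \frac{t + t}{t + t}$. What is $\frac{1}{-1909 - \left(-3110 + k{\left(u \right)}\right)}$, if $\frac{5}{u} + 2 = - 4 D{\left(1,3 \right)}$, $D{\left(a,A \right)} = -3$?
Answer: $\frac{1}{1198} \approx 0.00083472$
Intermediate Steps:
$u = \frac{1}{2}$ ($u = \frac{5}{-2 - -12} = \frac{5}{-2 + 12} = \frac{5}{10} = 5 \cdot \frac{1}{10} = \frac{1}{2} \approx 0.5$)
$k{\left(t \right)} = 3$ ($k{\left(t \right)} = 3 \frac{t + t}{t + t} = 3 \frac{2 t}{2 t} = 3 \cdot 2 t \frac{1}{2 t} = 3 \cdot 1 = 3$)
$\frac{1}{-1909 - \left(-3110 + k{\left(u \right)}\right)} = \frac{1}{-1909 + \left(3110 - 3\right)} = \frac{1}{-1909 + 3107} = \frac{1}{1198}$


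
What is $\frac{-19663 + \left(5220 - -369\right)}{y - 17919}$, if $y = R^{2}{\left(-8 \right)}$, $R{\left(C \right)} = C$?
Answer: $\frac{14074}{17855} \approx 0.78824$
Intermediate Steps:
$y = 64$ ($y = \left(-8\right)^{2} = 64$)
$\frac{-19663 + \left(5220 - -369\right)}{y - 17919} = \frac{-19663 + \left(5220 - -369\right)}{64 - 17919} = \frac{-19663 + \left(5220 + 369\right)}{-17855} = \left(-19663 + 5589\right) \left(- \frac{1}{17855}\right) = \left(-14074\right) \left(- \frac{1}{17855}\right) = \frac{14074}{17855}$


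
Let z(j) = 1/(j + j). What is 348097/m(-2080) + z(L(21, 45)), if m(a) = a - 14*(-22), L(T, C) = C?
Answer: -15663479/79740 ≈ -196.43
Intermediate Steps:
z(j) = 1/(2*j)
m(a) = 308 + a (m(a) = a + 308 = 308 + a)
348097/m(-2080) + z(L(21, 45)) = 348097/(308 - 2080) + (½)/45 = 348097/(-1772) + (½)*(1/45) = 348097*(-1/1772) + 1/90 = -348097/1772 + 1/90 = -15663479/79740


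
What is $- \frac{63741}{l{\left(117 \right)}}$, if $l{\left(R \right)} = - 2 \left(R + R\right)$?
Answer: $\frac{21247}{156} \approx 136.2$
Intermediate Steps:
$l{\left(R \right)} = - 4 R$ ($l{\left(R \right)} = - 2 \cdot 2 R = - 4 R$)
$- \frac{63741}{l{\left(117 \right)}} = - \frac{63741}{\left(-4\right) 117} = - \frac{63741}{-468} = \left(-63741\right) \left(- \frac{1}{468}\right) = \frac{21247}{156}$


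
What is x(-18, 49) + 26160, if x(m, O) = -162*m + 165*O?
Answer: 37161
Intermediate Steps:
x(-18, 49) + 26160 = (-162*(-18) + 165*49) + 26160 = (2916 + 8085) + 26160 = 11001 + 26160 = 37161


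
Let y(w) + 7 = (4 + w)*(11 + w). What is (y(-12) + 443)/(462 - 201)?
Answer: 148/87 ≈ 1.7011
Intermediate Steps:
y(w) = -7 + (4 + w)*(11 + w)
(y(-12) + 443)/(462 - 201) = ((37 + (-12)² + 15*(-12)) + 443)/(462 - 201) = ((37 + 144 - 180) + 443)/261 = (1 + 443)*(1/261) = 444*(1/261) = 148/87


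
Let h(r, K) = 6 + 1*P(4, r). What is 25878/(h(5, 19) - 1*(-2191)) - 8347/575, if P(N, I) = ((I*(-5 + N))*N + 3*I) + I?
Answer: -3458509/1263275 ≈ -2.7377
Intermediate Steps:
P(N, I) = 4*I + I*N*(-5 + N) (P(N, I) = (I*N*(-5 + N) + 3*I) + I = (3*I + I*N*(-5 + N)) + I = 4*I + I*N*(-5 + N))
h(r, K) = 6 (h(r, K) = 6 + 1*(r*(4 + 4² - 5*4)) = 6 + 1*(r*(4 + 16 - 20)) = 6 + 1*(r*0) = 6 + 1*0 = 6 + 0 = 6)
25878/(h(5, 19) - 1*(-2191)) - 8347/575 = 25878/(6 - 1*(-2191)) - 8347/575 = 25878/(6 + 2191) - 8347*1/575 = 25878/2197 - 8347/575 = -3458509/1263275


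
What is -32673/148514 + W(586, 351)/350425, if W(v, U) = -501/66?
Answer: -62978098597/286236601475 ≈ -0.22002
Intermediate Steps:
W(v, U) = -167/22 (W(v, U) = -501*1/66 = -167/22)
-32673/148514 + W(586, 351)/350425 = -32673/148514 - 167/22/350425 = -32673*1/148514 - 167/22*1/350425 = -32673/148514 - 167/7709350 = -62978098597/286236601475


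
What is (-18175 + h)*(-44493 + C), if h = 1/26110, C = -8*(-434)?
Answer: 19466484743229/26110 ≈ 7.4556e+8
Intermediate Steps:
C = 3472
h = 1/26110 ≈ 3.8299e-5
(-18175 + h)*(-44493 + C) = (-18175 + 1/26110)*(-44493 + 3472) = -474549249/26110*(-41021) = 19466484743229/26110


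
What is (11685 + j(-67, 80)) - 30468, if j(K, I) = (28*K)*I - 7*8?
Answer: -168919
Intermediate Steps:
j(K, I) = -56 + 28*I*K (j(K, I) = 28*I*K - 56 = -56 + 28*I*K)
(11685 + j(-67, 80)) - 30468 = (11685 + (-56 + 28*80*(-67))) - 30468 = (11685 + (-56 - 150080)) - 30468 = (11685 - 150136) - 30468 = -138451 - 30468 = -168919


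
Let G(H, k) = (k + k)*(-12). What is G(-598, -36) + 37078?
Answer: 37942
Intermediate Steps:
G(H, k) = -24*k (G(H, k) = (2*k)*(-12) = -24*k)
G(-598, -36) + 37078 = -24*(-36) + 37078 = 864 + 37078 = 37942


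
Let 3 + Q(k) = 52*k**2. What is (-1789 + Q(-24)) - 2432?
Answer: 25728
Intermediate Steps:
Q(k) = -3 + 52*k**2
(-1789 + Q(-24)) - 2432 = (-1789 + (-3 + 52*(-24)**2)) - 2432 = (-1789 + (-3 + 52*576)) - 2432 = (-1789 + (-3 + 29952)) - 2432 = (-1789 + 29949) - 2432 = 28160 - 2432 = 25728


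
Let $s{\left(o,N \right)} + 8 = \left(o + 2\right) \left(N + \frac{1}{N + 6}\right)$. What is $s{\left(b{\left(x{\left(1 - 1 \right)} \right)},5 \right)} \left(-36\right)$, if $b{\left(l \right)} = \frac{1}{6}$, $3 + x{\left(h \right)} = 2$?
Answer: $- \frac{1200}{11} \approx -109.09$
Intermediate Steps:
$x{\left(h \right)} = -1$ ($x{\left(h \right)} = -3 + 2 = -1$)
$b{\left(l \right)} = \frac{1}{6}$
$s{\left(o,N \right)} = -8 + \left(2 + o\right) \left(N + \frac{1}{6 + N}\right)$ ($s{\left(o,N \right)} = -8 + \left(o + 2\right) \left(N + \frac{1}{N + 6}\right) = -8 + \left(2 + o\right) \left(N + \frac{1}{6 + N}\right)$)
$s{\left(b{\left(x{\left(1 - 1 \right)} \right)},5 \right)} \left(-36\right) = \frac{-46 + \frac{1}{6} + 2 \cdot 5^{2} + 4 \cdot 5 + \frac{5^{2}}{6} + 6 \cdot 5 \cdot \frac{1}{6}}{6 + 5} \left(-36\right) = \frac{-46 + \frac{1}{6} + 2 \cdot 25 + 20 + \frac{1}{6} \cdot 25 + 5}{11} \left(-36\right) = \frac{-46 + \frac{1}{6} + 50 + 20 + \frac{25}{6} + 5}{11} \left(-36\right) = \frac{1}{11} \cdot \frac{100}{3} \left(-36\right) = \frac{100}{33} \left(-36\right) = - \frac{1200}{11}$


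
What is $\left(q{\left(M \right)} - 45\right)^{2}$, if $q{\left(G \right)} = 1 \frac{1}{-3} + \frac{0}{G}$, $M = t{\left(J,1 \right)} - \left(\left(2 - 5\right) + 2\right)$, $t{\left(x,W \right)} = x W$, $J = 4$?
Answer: $\frac{18496}{9} \approx 2055.1$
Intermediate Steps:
$t{\left(x,W \right)} = W x$
$M = 5$ ($M = 1 \cdot 4 - \left(\left(2 - 5\right) + 2\right) = 4 - \left(-3 + 2\right) = 4 - -1 = 4 + 1 = 5$)
$q{\left(G \right)} = - \frac{1}{3}$ ($q{\left(G \right)} = 1 \left(- \frac{1}{3}\right) + 0 = - \frac{1}{3} + 0 = - \frac{1}{3}$)
$\left(q{\left(M \right)} - 45\right)^{2} = \left(- \frac{1}{3} - 45\right)^{2} = \left(- \frac{136}{3}\right)^{2} = \frac{18496}{9}$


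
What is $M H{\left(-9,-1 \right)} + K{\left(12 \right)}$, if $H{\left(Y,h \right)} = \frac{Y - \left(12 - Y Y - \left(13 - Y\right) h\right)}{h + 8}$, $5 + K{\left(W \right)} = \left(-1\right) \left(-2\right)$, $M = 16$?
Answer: $\frac{587}{7} \approx 83.857$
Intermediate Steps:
$K{\left(W \right)} = -3$ ($K{\left(W \right)} = -5 - -2 = -5 + 2 = -3$)
$H{\left(Y,h \right)} = \frac{-12 + Y + Y^{2} + h \left(13 - Y\right)}{8 + h}$ ($H{\left(Y,h \right)} = \frac{Y - \left(12 - Y^{2} - h \left(13 - Y\right)\right)}{8 + h} = \frac{Y + \left(-12 + Y^{2} + h \left(13 - Y\right)\right)}{8 + h} = \frac{-12 + Y + Y^{2} + h \left(13 - Y\right)}{8 + h}$)
$M H{\left(-9,-1 \right)} + K{\left(12 \right)} = 16 \frac{-12 - 9 + \left(-9\right)^{2} + 13 \left(-1\right) - \left(-9\right) \left(-1\right)}{8 - 1} - 3 = 16 \frac{-12 - 9 + 81 - 13 - 9}{7} - 3 = 16 \cdot \frac{1}{7} \cdot 38 - 3 = 16 \cdot \frac{38}{7} - 3 = \frac{608}{7} - 3 = \frac{587}{7}$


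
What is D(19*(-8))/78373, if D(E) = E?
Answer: -152/78373 ≈ -0.0019394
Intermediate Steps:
D(19*(-8))/78373 = (19*(-8))/78373 = -152*1/78373 = -152/78373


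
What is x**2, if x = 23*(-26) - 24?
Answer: 386884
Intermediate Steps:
x = -622 (x = -598 - 24 = -622)
x**2 = (-622)**2 = 386884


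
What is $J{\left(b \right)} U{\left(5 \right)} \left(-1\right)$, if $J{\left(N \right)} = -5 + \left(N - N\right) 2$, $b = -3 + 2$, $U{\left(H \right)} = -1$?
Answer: $-5$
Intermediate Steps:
$b = -1$
$J{\left(N \right)} = -5$ ($J{\left(N \right)} = -5 + 0 \cdot 2 = -5 + 0 = -5$)
$J{\left(b \right)} U{\left(5 \right)} \left(-1\right) = \left(-5\right) \left(-1\right) \left(-1\right) = 5 \left(-1\right) = -5$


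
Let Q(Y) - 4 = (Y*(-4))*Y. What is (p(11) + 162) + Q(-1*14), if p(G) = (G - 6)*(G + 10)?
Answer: -513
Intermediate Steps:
p(G) = (-6 + G)*(10 + G)
Q(Y) = 4 - 4*Y**2 (Q(Y) = 4 + (Y*(-4))*Y = 4 + (-4*Y)*Y = 4 - 4*Y**2)
(p(11) + 162) + Q(-1*14) = ((-60 + 11**2 + 4*11) + 162) + (4 - 4*(-1*14)**2) = ((-60 + 121 + 44) + 162) + (4 - 4*(-14)**2) = (105 + 162) + (4 - 4*196) = 267 + (4 - 784) = 267 - 780 = -513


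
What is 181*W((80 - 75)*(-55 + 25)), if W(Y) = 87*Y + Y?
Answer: -2389200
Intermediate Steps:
W(Y) = 88*Y
181*W((80 - 75)*(-55 + 25)) = 181*(88*((80 - 75)*(-55 + 25))) = 181*(88*(5*(-30))) = 181*(88*(-150)) = 181*(-13200) = -2389200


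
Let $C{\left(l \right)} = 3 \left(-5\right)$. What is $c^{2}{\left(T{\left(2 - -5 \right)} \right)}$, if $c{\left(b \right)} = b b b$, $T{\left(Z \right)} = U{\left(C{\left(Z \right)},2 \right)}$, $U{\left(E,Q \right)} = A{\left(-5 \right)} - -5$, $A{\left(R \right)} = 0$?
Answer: $15625$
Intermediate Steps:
$C{\left(l \right)} = -15$
$U{\left(E,Q \right)} = 5$ ($U{\left(E,Q \right)} = 0 - -5 = 0 + 5 = 5$)
$T{\left(Z \right)} = 5$
$c{\left(b \right)} = b^{3}$ ($c{\left(b \right)} = b^{2} b = b^{3}$)
$c^{2}{\left(T{\left(2 - -5 \right)} \right)} = \left(5^{3}\right)^{2} = 125^{2} = 15625$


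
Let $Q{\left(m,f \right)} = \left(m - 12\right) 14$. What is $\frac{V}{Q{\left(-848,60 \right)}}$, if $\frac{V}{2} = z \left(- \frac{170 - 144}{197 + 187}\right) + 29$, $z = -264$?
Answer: $- \frac{75}{9632} \approx -0.0077865$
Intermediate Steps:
$Q{\left(m,f \right)} = -168 + 14 m$ ($Q{\left(m,f \right)} = \left(-12 + m\right) 14 = -168 + 14 m$)
$V = \frac{375}{4}$ ($V = 2 \left(- 264 \left(- \frac{170 - 144}{197 + 187}\right) + 29\right) = 2 \left(- 264 \left(- \frac{26}{384}\right) + 29\right) = 2 \left(- 264 \left(\left(-1\right) \frac{13}{192}\right) + 29\right) = 2 \left(\left(-264\right) \left(- \frac{13}{192}\right) + 29\right) = 2 \left(\frac{143}{8} + 29\right) = 2 \cdot \frac{375}{8} = \frac{375}{4} \approx 93.75$)
$\frac{V}{Q{\left(-848,60 \right)}} = \frac{375}{4 \left(-168 + 14 \left(-848\right)\right)} = \frac{375}{4 \left(-168 - 11872\right)} = \frac{375}{4 \left(-12040\right)} = \frac{375}{4} \left(- \frac{1}{12040}\right) = - \frac{75}{9632}$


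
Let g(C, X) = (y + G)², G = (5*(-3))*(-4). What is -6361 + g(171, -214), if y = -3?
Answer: -3112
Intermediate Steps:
G = 60 (G = -15*(-4) = 60)
g(C, X) = 3249 (g(C, X) = (-3 + 60)² = 57² = 3249)
-6361 + g(171, -214) = -6361 + 3249 = -3112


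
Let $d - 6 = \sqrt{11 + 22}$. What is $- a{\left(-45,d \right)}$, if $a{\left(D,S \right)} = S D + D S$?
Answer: $540 + 90 \sqrt{33} \approx 1057.0$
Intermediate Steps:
$d = 6 + \sqrt{33}$ ($d = 6 + \sqrt{11 + 22} = 6 + \sqrt{33} \approx 11.745$)
$a{\left(D,S \right)} = 2 D S$ ($a{\left(D,S \right)} = D S + D S = 2 D S$)
$- a{\left(-45,d \right)} = - 2 \left(-45\right) \left(6 + \sqrt{33}\right) = - (-540 - 90 \sqrt{33}) = 540 + 90 \sqrt{33}$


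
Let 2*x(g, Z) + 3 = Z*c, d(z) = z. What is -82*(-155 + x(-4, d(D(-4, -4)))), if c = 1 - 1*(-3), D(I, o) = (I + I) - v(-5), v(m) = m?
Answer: 13325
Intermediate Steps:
D(I, o) = 5 + 2*I (D(I, o) = (I + I) - 1*(-5) = 2*I + 5 = 5 + 2*I)
c = 4 (c = 1 + 3 = 4)
x(g, Z) = -3/2 + 2*Z (x(g, Z) = -3/2 + (Z*4)/2 = -3/2 + (4*Z)/2 = -3/2 + 2*Z)
-82*(-155 + x(-4, d(D(-4, -4)))) = -82*(-155 + (-3/2 + 2*(5 + 2*(-4)))) = -82*(-155 + (-3/2 + 2*(5 - 8))) = -82*(-155 + (-3/2 + 2*(-3))) = -82*(-155 + (-3/2 - 6)) = -82*(-155 - 15/2) = -82*(-325/2) = 13325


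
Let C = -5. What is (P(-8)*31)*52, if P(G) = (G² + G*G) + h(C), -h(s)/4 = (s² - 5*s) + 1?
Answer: -122512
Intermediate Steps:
h(s) = -4 - 4*s² + 20*s (h(s) = -4*((s² - 5*s) + 1) = -4*(1 + s² - 5*s) = -4 - 4*s² + 20*s)
P(G) = -204 + 2*G² (P(G) = (G² + G*G) + (-4 - 4*(-5)² + 20*(-5)) = (G² + G²) + (-4 - 4*25 - 100) = 2*G² + (-4 - 100 - 100) = 2*G² - 204 = -204 + 2*G²)
(P(-8)*31)*52 = ((-204 + 2*(-8)²)*31)*52 = ((-204 + 2*64)*31)*52 = ((-204 + 128)*31)*52 = -76*31*52 = -2356*52 = -122512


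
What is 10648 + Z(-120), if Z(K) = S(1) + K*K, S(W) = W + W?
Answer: 25050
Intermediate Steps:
S(W) = 2*W
Z(K) = 2 + K**2 (Z(K) = 2*1 + K*K = 2 + K**2)
10648 + Z(-120) = 10648 + (2 + (-120)**2) = 10648 + (2 + 14400) = 10648 + 14402 = 25050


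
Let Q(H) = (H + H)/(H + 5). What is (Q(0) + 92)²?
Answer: 8464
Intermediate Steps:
Q(H) = 2*H/(5 + H) (Q(H) = (2*H)/(5 + H) = 2*H/(5 + H))
(Q(0) + 92)² = (2*0/(5 + 0) + 92)² = (2*0/5 + 92)² = (2*0*(⅕) + 92)² = (0 + 92)² = 92² = 8464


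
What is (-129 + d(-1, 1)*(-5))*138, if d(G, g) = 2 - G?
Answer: -19872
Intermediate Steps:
(-129 + d(-1, 1)*(-5))*138 = (-129 + (2 - 1*(-1))*(-5))*138 = (-129 + (2 + 1)*(-5))*138 = (-129 + 3*(-5))*138 = (-129 - 15)*138 = -144*138 = -19872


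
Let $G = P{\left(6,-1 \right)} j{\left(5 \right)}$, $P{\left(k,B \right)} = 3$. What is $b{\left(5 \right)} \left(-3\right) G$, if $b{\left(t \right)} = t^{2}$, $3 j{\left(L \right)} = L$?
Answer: $-375$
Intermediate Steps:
$j{\left(L \right)} = \frac{L}{3}$
$G = 5$ ($G = 3 \cdot \frac{1}{3} \cdot 5 = 3 \cdot \frac{5}{3} = 5$)
$b{\left(5 \right)} \left(-3\right) G = 5^{2} \left(-3\right) 5 = 25 \left(-3\right) 5 = \left(-75\right) 5 = -375$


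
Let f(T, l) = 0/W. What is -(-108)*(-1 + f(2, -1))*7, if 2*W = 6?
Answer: -756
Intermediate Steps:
W = 3 (W = (½)*6 = 3)
f(T, l) = 0 (f(T, l) = 0/3 = 0*(⅓) = 0)
-(-108)*(-1 + f(2, -1))*7 = -(-108)*(-1 + 0)*7 = -(-108)*(-1)*7 = -36*3*7 = -108*7 = -756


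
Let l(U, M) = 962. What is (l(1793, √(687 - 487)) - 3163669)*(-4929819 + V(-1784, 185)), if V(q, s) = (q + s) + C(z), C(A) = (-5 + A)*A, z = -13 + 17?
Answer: 15596642879354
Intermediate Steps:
z = 4
C(A) = A*(-5 + A)
V(q, s) = -4 + q + s (V(q, s) = (q + s) + 4*(-5 + 4) = (q + s) + 4*(-1) = (q + s) - 4 = -4 + q + s)
(l(1793, √(687 - 487)) - 3163669)*(-4929819 + V(-1784, 185)) = (962 - 3163669)*(-4929819 + (-4 - 1784 + 185)) = -3162707*(-4929819 - 1603) = -3162707*(-4931422) = 15596642879354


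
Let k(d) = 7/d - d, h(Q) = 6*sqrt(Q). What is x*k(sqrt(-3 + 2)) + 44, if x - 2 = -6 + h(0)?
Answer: 44 + 32*I ≈ 44.0 + 32.0*I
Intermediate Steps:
k(d) = -d + 7/d
x = -4 (x = 2 + (-6 + 6*sqrt(0)) = 2 + (-6 + 6*0) = 2 + (-6 + 0) = 2 - 6 = -4)
x*k(sqrt(-3 + 2)) + 44 = -4*(-sqrt(-3 + 2) + 7/(sqrt(-3 + 2))) + 44 = -4*(-sqrt(-1) + 7/(sqrt(-1))) + 44 = -4*(-I + 7/I) + 44 = -4*(-I + 7*(-I)) + 44 = -4*(-I - 7*I) + 44 = -(-32)*I + 44 = 32*I + 44 = 44 + 32*I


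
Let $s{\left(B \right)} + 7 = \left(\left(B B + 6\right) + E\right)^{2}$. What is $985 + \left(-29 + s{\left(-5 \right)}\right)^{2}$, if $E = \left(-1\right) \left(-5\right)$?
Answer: $1588585$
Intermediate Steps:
$E = 5$
$s{\left(B \right)} = -7 + \left(11 + B^{2}\right)^{2}$ ($s{\left(B \right)} = -7 + \left(\left(B B + 6\right) + 5\right)^{2} = -7 + \left(\left(B^{2} + 6\right) + 5\right)^{2} = -7 + \left(\left(6 + B^{2}\right) + 5\right)^{2} = -7 + \left(11 + B^{2}\right)^{2}$)
$985 + \left(-29 + s{\left(-5 \right)}\right)^{2} = 985 + \left(-29 - \left(7 - \left(11 + \left(-5\right)^{2}\right)^{2}\right)\right)^{2} = 985 + \left(-29 - \left(7 - \left(11 + 25\right)^{2}\right)\right)^{2} = 985 + \left(-29 - \left(7 - 36^{2}\right)\right)^{2} = 985 + \left(-29 + \left(-7 + 1296\right)\right)^{2} = 985 + \left(-29 + 1289\right)^{2} = 985 + 1260^{2} = 985 + 1587600 = 1588585$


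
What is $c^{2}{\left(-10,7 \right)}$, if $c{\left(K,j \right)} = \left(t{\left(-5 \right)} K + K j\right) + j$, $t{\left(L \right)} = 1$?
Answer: $5329$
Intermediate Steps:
$c{\left(K,j \right)} = K + j + K j$ ($c{\left(K,j \right)} = \left(1 K + K j\right) + j = \left(K + K j\right) + j = K + j + K j$)
$c^{2}{\left(-10,7 \right)} = \left(-10 + 7 - 70\right)^{2} = \left(-73\right)^{2} = 5329$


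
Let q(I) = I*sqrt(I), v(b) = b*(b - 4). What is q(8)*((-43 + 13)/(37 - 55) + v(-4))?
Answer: 1616*sqrt(2)/3 ≈ 761.79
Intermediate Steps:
v(b) = b*(-4 + b)
q(I) = I**(3/2)
q(8)*((-43 + 13)/(37 - 55) + v(-4)) = 8**(3/2)*((-43 + 13)/(37 - 55) - 4*(-4 - 4)) = (16*sqrt(2))*(-30/(-18) - 4*(-8)) = (16*sqrt(2))*(-30*(-1/18) + 32) = (16*sqrt(2))*(5/3 + 32) = (16*sqrt(2))*(101/3) = 1616*sqrt(2)/3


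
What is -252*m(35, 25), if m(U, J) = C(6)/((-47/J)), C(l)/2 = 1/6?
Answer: 2100/47 ≈ 44.681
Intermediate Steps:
C(l) = ⅓ (C(l) = 2/6 = 2*(⅙) = ⅓)
m(U, J) = -J/141 (m(U, J) = 1/(3*((-47/J))) = (-J/47)/3 = -J/141)
-252*m(35, 25) = -(-84)*25/47 = -252*(-25/141) = 2100/47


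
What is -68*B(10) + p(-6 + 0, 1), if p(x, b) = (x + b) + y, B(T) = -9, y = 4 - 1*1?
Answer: 610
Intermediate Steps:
y = 3 (y = 4 - 1 = 3)
p(x, b) = 3 + b + x (p(x, b) = (x + b) + 3 = (b + x) + 3 = 3 + b + x)
-68*B(10) + p(-6 + 0, 1) = -68*(-9) + (3 + 1 + (-6 + 0)) = 612 + (3 + 1 - 6) = 612 - 2 = 610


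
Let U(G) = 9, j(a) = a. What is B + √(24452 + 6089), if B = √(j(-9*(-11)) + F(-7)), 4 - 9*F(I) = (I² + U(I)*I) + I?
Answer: √30541 + 2*√229/3 ≈ 184.85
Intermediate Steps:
F(I) = 4/9 - 10*I/9 - I²/9 (F(I) = 4/9 - ((I² + 9*I) + I)/9 = 4/9 - (I² + 10*I)/9 = 4/9 + (-10*I/9 - I²/9) = 4/9 - 10*I/9 - I²/9)
B = 2*√229/3 (B = √(-9*(-11) + (4/9 - 10/9*(-7) - ⅑*(-7)²)) = √(99 + (4/9 + 70/9 - ⅑*49)) = √(99 + (4/9 + 70/9 - 49/9)) = √(99 + 25/9) = √(916/9) = 2*√229/3 ≈ 10.089)
B + √(24452 + 6089) = 2*√229/3 + √(24452 + 6089) = 2*√229/3 + √30541 = √30541 + 2*√229/3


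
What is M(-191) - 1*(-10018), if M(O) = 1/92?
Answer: 921657/92 ≈ 10018.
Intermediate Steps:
M(O) = 1/92
M(-191) - 1*(-10018) = 1/92 - 1*(-10018) = 1/92 + 10018 = 921657/92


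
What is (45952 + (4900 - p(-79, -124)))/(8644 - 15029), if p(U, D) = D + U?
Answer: -10211/1277 ≈ -7.9961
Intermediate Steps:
(45952 + (4900 - p(-79, -124)))/(8644 - 15029) = (45952 + (4900 - (-124 - 79)))/(8644 - 15029) = (45952 + (4900 - 1*(-203)))/(-6385) = (45952 + (4900 + 203))*(-1/6385) = (45952 + 5103)*(-1/6385) = 51055*(-1/6385) = -10211/1277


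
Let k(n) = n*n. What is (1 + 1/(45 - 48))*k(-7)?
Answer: 98/3 ≈ 32.667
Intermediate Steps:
k(n) = n²
(1 + 1/(45 - 48))*k(-7) = (1 + 1/(45 - 48))*(-7)² = (1 + 1/(-3))*49 = (1 - ⅓)*49 = (⅔)*49 = 98/3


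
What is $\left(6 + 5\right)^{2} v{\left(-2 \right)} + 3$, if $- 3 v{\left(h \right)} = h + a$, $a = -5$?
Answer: $\frac{856}{3} \approx 285.33$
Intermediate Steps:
$v{\left(h \right)} = \frac{5}{3} - \frac{h}{3}$ ($v{\left(h \right)} = - \frac{h - 5}{3} = - \frac{-5 + h}{3} = \frac{5}{3} - \frac{h}{3}$)
$\left(6 + 5\right)^{2} v{\left(-2 \right)} + 3 = \left(6 + 5\right)^{2} \left(\frac{5}{3} - - \frac{2}{3}\right) + 3 = 11^{2} \left(\frac{5}{3} + \frac{2}{3}\right) + 3 = 121 \cdot \frac{7}{3} + 3 = \frac{847}{3} + 3 = \frac{856}{3}$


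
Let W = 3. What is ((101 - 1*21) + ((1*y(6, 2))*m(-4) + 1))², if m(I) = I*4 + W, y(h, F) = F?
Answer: 3025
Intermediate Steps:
m(I) = 3 + 4*I (m(I) = I*4 + 3 = 4*I + 3 = 3 + 4*I)
((101 - 1*21) + ((1*y(6, 2))*m(-4) + 1))² = ((101 - 1*21) + ((1*2)*(3 + 4*(-4)) + 1))² = ((101 - 21) + (2*(3 - 16) + 1))² = (80 + (2*(-13) + 1))² = (80 + (-26 + 1))² = (80 - 25)² = 55² = 3025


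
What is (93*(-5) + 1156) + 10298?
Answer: 10989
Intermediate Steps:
(93*(-5) + 1156) + 10298 = (-465 + 1156) + 10298 = 691 + 10298 = 10989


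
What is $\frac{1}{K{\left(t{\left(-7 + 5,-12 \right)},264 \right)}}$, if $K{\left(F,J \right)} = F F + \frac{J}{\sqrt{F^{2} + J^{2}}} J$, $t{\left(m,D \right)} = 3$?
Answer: $- \frac{7745}{59899831} + \frac{7744 \sqrt{7745}}{179699493} \approx 0.0036632$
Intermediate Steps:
$K{\left(F,J \right)} = F^{2} + \frac{J^{2}}{\sqrt{F^{2} + J^{2}}}$ ($K{\left(F,J \right)} = F^{2} + \frac{J}{\sqrt{F^{2} + J^{2}}} J = F^{2} + \frac{J^{2}}{\sqrt{F^{2} + J^{2}}}$)
$\frac{1}{K{\left(t{\left(-7 + 5,-12 \right)},264 \right)}} = \frac{1}{3^{2} + \frac{264^{2}}{\sqrt{3^{2} + 264^{2}}}} = \frac{1}{9 + \frac{69696}{\sqrt{9 + 69696}}} = \frac{1}{9 + \frac{69696}{3 \sqrt{7745}}} = \frac{1}{9 + 69696 \frac{\sqrt{7745}}{23235}} = \frac{1}{9 + \frac{23232 \sqrt{7745}}{7745}}$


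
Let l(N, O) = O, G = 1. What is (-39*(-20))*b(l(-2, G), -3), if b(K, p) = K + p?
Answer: -1560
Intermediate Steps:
(-39*(-20))*b(l(-2, G), -3) = (-39*(-20))*(1 - 3) = 780*(-2) = -1560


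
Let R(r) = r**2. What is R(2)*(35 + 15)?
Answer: 200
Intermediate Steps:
R(2)*(35 + 15) = 2**2*(35 + 15) = 4*50 = 200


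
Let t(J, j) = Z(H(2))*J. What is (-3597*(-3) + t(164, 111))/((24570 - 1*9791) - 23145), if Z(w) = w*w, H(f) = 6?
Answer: -16695/8366 ≈ -1.9956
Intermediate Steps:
Z(w) = w²
t(J, j) = 36*J (t(J, j) = 6²*J = 36*J)
(-3597*(-3) + t(164, 111))/((24570 - 1*9791) - 23145) = (-3597*(-3) + 36*164)/((24570 - 1*9791) - 23145) = (10791 + 5904)/((24570 - 9791) - 23145) = 16695/(14779 - 23145) = 16695/(-8366) = 16695*(-1/8366) = -16695/8366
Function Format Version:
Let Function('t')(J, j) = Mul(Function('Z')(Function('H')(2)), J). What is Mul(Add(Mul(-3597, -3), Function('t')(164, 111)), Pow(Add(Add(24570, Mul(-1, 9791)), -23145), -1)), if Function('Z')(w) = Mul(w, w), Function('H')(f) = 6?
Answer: Rational(-16695, 8366) ≈ -1.9956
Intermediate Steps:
Function('Z')(w) = Pow(w, 2)
Function('t')(J, j) = Mul(36, J) (Function('t')(J, j) = Mul(Pow(6, 2), J) = Mul(36, J))
Mul(Add(Mul(-3597, -3), Function('t')(164, 111)), Pow(Add(Add(24570, Mul(-1, 9791)), -23145), -1)) = Mul(Add(Mul(-3597, -3), Mul(36, 164)), Pow(Add(Add(24570, Mul(-1, 9791)), -23145), -1)) = Mul(Add(10791, 5904), Pow(Add(Add(24570, -9791), -23145), -1)) = Mul(16695, Pow(Add(14779, -23145), -1)) = Mul(16695, Pow(-8366, -1)) = Mul(16695, Rational(-1, 8366)) = Rational(-16695, 8366)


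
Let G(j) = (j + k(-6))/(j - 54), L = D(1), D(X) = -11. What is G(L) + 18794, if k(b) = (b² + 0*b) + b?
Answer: 1221591/65 ≈ 18794.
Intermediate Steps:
L = -11
k(b) = b + b² (k(b) = (b² + 0) + b = b² + b = b + b²)
G(j) = (30 + j)/(-54 + j) (G(j) = (j - 6*(1 - 6))/(j - 54) = (j - 6*(-5))/(-54 + j) = (j + 30)/(-54 + j) = (30 + j)/(-54 + j))
G(L) + 18794 = (30 - 11)/(-54 - 11) + 18794 = 19/(-65) + 18794 = -1/65*19 + 18794 = -19/65 + 18794 = 1221591/65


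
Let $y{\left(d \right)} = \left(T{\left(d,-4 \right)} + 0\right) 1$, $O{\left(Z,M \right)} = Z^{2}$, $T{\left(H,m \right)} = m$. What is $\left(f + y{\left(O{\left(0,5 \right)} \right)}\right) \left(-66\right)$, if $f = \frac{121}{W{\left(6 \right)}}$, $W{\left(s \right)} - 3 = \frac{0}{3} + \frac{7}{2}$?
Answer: $- \frac{12540}{13} \approx -964.62$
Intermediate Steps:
$W{\left(s \right)} = \frac{13}{2}$ ($W{\left(s \right)} = 3 + \left(\frac{0}{3} + \frac{7}{2}\right) = 3 + \left(0 \cdot \frac{1}{3} + 7 \cdot \frac{1}{2}\right) = 3 + \left(0 + \frac{7}{2}\right) = 3 + \frac{7}{2} = \frac{13}{2}$)
$f = \frac{242}{13}$ ($f = \frac{121}{\frac{13}{2}} = 121 \cdot \frac{2}{13} = \frac{242}{13} \approx 18.615$)
$y{\left(d \right)} = -4$ ($y{\left(d \right)} = \left(-4 + 0\right) 1 = \left(-4\right) 1 = -4$)
$\left(f + y{\left(O{\left(0,5 \right)} \right)}\right) \left(-66\right) = \left(\frac{242}{13} - 4\right) \left(-66\right) = \frac{190}{13} \left(-66\right) = - \frac{12540}{13}$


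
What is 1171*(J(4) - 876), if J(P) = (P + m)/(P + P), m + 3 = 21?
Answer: -4090303/4 ≈ -1.0226e+6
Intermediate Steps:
m = 18 (m = -3 + 21 = 18)
J(P) = (18 + P)/(2*P) (J(P) = (P + 18)/(P + P) = (18 + P)/((2*P)) = (18 + P)*(1/(2*P)) = (18 + P)/(2*P))
1171*(J(4) - 876) = 1171*((1/2)*(18 + 4)/4 - 876) = 1171*((1/2)*(1/4)*22 - 876) = 1171*(11/4 - 876) = 1171*(-3493/4) = -4090303/4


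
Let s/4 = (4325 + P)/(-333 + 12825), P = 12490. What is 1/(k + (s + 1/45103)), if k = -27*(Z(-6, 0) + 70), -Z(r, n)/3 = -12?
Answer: -46952223/134124458870 ≈ -0.00035006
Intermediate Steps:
Z(r, n) = 36 (Z(r, n) = -3*(-12) = 36)
s = 5605/1041 (s = 4*((4325 + 12490)/(-333 + 12825)) = 4*(16815/12492) = 4*(16815*(1/12492)) = 4*(5605/4164) = 5605/1041 ≈ 5.3842)
k = -2862 (k = -27*(36 + 70) = -27*106 = -2862)
1/(k + (s + 1/45103)) = 1/(-2862 + (5605/1041 + 1/45103)) = 1/(-2862 + 252803356/46952223) = 1/(-134124458870/46952223) = -46952223/134124458870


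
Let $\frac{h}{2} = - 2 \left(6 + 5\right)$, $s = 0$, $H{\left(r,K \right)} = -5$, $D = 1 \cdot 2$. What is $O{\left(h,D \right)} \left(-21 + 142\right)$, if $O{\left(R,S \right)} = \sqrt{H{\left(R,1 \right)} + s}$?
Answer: $121 i \sqrt{5} \approx 270.56 i$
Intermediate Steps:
$D = 2$
$h = -44$ ($h = 2 \left(- 2 \left(6 + 5\right)\right) = 2 \left(\left(-2\right) 11\right) = 2 \left(-22\right) = -44$)
$O{\left(R,S \right)} = i \sqrt{5}$ ($O{\left(R,S \right)} = \sqrt{-5 + 0} = \sqrt{-5} = i \sqrt{5}$)
$O{\left(h,D \right)} \left(-21 + 142\right) = i \sqrt{5} \left(-21 + 142\right) = i \sqrt{5} \cdot 121 = 121 i \sqrt{5}$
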